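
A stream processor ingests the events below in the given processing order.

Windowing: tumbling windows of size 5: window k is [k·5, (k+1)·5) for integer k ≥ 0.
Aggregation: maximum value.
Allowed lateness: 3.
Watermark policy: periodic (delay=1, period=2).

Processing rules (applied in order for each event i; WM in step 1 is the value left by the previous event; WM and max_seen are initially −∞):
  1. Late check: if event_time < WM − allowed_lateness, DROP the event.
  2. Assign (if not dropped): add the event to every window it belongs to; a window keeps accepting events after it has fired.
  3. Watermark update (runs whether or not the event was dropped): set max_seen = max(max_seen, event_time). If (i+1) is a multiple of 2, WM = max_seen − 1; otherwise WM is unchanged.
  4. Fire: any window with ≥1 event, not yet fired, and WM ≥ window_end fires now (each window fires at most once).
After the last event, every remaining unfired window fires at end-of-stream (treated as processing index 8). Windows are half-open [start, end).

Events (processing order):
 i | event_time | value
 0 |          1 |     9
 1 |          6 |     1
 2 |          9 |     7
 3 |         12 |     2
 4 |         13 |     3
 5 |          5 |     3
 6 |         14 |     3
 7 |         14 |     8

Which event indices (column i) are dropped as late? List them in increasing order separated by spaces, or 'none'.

5

i=0 t=1 v=9: → [0,5); WM=−∞
i=1 t=6 v=1: → [5,10); WM=5; [0,5) fires=9
i=2 t=9 v=7: → [5,10); WM=5
i=3 t=12 v=2: → [10,15); WM=11; [5,10) fires=7
i=4 t=13 v=3: → [10,15); WM=11
i=5 t=5 v=3: DROP (t<11-3); WM=12
i=6 t=14 v=3: → [10,15); WM=12
i=7 t=14 v=8: → [10,15); WM=13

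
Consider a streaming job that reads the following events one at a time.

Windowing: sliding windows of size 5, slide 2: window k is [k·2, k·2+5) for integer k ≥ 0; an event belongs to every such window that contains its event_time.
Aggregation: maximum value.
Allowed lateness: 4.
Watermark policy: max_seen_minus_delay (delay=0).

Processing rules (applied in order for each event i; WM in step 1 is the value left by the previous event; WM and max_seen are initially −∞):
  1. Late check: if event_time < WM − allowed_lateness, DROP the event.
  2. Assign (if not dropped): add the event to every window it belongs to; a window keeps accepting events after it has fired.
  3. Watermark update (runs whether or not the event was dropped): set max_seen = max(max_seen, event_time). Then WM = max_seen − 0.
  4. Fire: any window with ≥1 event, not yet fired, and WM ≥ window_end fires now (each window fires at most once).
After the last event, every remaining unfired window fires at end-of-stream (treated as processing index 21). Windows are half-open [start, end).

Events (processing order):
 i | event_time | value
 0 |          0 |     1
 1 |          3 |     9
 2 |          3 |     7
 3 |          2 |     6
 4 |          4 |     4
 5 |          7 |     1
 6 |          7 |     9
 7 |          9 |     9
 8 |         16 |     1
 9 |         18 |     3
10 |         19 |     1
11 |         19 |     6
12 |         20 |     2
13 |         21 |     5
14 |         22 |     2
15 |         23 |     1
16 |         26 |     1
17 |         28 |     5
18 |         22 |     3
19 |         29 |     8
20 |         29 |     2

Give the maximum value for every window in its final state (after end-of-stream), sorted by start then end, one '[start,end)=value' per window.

i=0 t=0 v=1: → [0,5); WM=0
i=1 t=3 v=9: → [2,7),[0,5); WM=3
i=2 t=3 v=7: → [2,7),[0,5); WM=3
i=3 t=2 v=6: → [2,7),[0,5); WM=3
i=4 t=4 v=4: → [4,9),[2,7),[0,5); WM=4
i=5 t=7 v=1: → [6,11),[4,9); WM=7; [0,5) fires=9 [2,7) fires=9
i=6 t=7 v=9: → [6,11),[4,9); WM=7
i=7 t=9 v=9: → [8,13),[6,11); WM=9; [4,9) fires=9
i=8 t=16 v=1: → [16,21),[14,19),[12,17); WM=16; [6,11) fires=9 [8,13) fires=9
i=9 t=18 v=3: → [18,23),[16,21),[14,19); WM=18; [12,17) fires=1
i=10 t=19 v=1: → [18,23),[16,21); WM=19; [14,19) fires=3
i=11 t=19 v=6: → [18,23),[16,21); WM=19
i=12 t=20 v=2: → [20,25),[18,23),[16,21); WM=20
i=13 t=21 v=5: → [20,25),[18,23); WM=21; [16,21) fires=6
i=14 t=22 v=2: → [22,27),[20,25),[18,23); WM=22
i=15 t=23 v=1: → [22,27),[20,25); WM=23; [18,23) fires=6
i=16 t=26 v=1: → [26,31),[24,29),[22,27); WM=26; [20,25) fires=5
i=17 t=28 v=5: → [28,33),[26,31),[24,29); WM=28; [22,27) fires=2
i=18 t=22 v=3: DROP (t<28-4); WM=28
i=19 t=29 v=8: → [28,33),[26,31); WM=29; [24,29) fires=5
i=20 t=29 v=2: → [28,33),[26,31); WM=29

[0,5)=9 [2,7)=9 [4,9)=9 [6,11)=9 [8,13)=9 [12,17)=1 [14,19)=3 [16,21)=6 [18,23)=6 [20,25)=5 [22,27)=2 [24,29)=5 [26,31)=8 [28,33)=8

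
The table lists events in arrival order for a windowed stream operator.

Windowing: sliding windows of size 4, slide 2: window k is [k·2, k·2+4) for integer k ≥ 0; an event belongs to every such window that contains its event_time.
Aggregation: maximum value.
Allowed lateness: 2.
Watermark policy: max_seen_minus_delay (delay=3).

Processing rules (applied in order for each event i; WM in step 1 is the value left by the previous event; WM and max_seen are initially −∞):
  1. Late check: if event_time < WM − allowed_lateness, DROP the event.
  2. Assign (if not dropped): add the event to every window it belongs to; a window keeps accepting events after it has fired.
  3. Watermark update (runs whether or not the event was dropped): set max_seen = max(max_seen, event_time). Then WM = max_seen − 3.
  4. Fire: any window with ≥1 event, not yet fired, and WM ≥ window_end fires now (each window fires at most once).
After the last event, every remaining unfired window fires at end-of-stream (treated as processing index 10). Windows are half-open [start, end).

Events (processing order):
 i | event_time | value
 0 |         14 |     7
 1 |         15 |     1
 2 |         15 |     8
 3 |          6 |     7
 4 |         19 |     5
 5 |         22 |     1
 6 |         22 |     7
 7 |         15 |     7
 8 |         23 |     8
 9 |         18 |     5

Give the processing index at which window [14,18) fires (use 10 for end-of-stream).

5

i=0 t=14 v=7: → [14,18),[12,16); WM=11
i=1 t=15 v=1: → [14,18),[12,16); WM=12
i=2 t=15 v=8: → [14,18),[12,16); WM=12
i=3 t=6 v=7: DROP (t<12-2); WM=12
i=4 t=19 v=5: → [18,22),[16,20); WM=16; [12,16) fires=8
i=5 t=22 v=1: → [22,26),[20,24); WM=19; [14,18) fires=8
i=6 t=22 v=7: → [22,26),[20,24); WM=19
i=7 t=15 v=7: DROP (t<19-2); WM=19
i=8 t=23 v=8: → [22,26),[20,24); WM=20; [16,20) fires=5
i=9 t=18 v=5: → [18,22),[16,20); WM=20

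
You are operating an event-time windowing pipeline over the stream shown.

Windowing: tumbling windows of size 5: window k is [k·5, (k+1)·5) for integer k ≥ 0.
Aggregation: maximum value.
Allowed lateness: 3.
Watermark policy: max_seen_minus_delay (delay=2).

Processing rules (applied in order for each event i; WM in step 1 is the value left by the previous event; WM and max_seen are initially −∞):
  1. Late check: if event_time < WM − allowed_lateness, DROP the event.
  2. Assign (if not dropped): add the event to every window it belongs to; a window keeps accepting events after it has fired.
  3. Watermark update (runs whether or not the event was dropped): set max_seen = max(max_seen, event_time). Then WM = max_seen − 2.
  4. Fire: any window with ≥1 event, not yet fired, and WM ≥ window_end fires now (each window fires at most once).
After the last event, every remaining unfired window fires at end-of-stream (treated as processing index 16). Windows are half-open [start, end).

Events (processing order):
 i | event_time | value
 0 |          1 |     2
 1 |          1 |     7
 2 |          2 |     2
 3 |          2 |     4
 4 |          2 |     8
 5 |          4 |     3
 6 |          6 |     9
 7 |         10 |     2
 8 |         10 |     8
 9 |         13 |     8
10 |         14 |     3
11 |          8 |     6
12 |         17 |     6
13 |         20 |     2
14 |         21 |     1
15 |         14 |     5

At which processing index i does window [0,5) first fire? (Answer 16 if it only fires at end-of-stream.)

7

i=0 t=1 v=2: → [0,5); WM=-1
i=1 t=1 v=7: → [0,5); WM=-1
i=2 t=2 v=2: → [0,5); WM=0
i=3 t=2 v=4: → [0,5); WM=0
i=4 t=2 v=8: → [0,5); WM=0
i=5 t=4 v=3: → [0,5); WM=2
i=6 t=6 v=9: → [5,10); WM=4
i=7 t=10 v=2: → [10,15); WM=8; [0,5) fires=8
i=8 t=10 v=8: → [10,15); WM=8
i=9 t=13 v=8: → [10,15); WM=11; [5,10) fires=9
i=10 t=14 v=3: → [10,15); WM=12
i=11 t=8 v=6: DROP (t<12-3); WM=12
i=12 t=17 v=6: → [15,20); WM=15; [10,15) fires=8
i=13 t=20 v=2: → [20,25); WM=18
i=14 t=21 v=1: → [20,25); WM=19
i=15 t=14 v=5: DROP (t<19-3); WM=19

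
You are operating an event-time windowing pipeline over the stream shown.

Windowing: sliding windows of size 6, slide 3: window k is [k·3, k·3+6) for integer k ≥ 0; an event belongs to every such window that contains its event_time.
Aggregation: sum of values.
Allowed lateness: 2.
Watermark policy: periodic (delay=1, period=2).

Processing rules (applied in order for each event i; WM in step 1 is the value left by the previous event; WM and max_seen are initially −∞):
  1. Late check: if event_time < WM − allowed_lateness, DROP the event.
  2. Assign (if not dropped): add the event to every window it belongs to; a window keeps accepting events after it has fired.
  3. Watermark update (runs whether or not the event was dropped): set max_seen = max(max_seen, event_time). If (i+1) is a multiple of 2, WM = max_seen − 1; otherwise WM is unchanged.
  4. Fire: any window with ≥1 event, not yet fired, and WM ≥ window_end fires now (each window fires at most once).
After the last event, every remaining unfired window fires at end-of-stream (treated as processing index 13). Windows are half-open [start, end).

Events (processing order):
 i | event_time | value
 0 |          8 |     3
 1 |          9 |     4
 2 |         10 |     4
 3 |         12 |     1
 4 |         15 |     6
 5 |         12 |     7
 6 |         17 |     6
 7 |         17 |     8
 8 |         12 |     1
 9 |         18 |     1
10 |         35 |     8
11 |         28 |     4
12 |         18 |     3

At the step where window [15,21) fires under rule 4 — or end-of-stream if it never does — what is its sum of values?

i=0 t=8 v=3: → [6,12),[3,9); WM=−∞
i=1 t=9 v=4: → [9,15),[6,12); WM=8
i=2 t=10 v=4: → [9,15),[6,12); WM=8
i=3 t=12 v=1: → [12,18),[9,15); WM=11; [3,9) fires=3
i=4 t=15 v=6: → [15,21),[12,18); WM=11
i=5 t=12 v=7: → [12,18),[9,15); WM=14; [6,12) fires=11
i=6 t=17 v=6: → [15,21),[12,18); WM=14
i=7 t=17 v=8: → [15,21),[12,18); WM=16; [9,15) fires=16
i=8 t=12 v=1: DROP (t<16-2); WM=16
i=9 t=18 v=1: → [18,24),[15,21); WM=17
i=10 t=35 v=8: → [33,39),[30,36); WM=17
i=11 t=28 v=4: → [27,33),[24,30); WM=34; [12,18) fires=28 [15,21) fires=21 [18,24) fires=1 [24,30) fires=4 [27,33) fires=4
i=12 t=18 v=3: DROP (t<34-2); WM=34

21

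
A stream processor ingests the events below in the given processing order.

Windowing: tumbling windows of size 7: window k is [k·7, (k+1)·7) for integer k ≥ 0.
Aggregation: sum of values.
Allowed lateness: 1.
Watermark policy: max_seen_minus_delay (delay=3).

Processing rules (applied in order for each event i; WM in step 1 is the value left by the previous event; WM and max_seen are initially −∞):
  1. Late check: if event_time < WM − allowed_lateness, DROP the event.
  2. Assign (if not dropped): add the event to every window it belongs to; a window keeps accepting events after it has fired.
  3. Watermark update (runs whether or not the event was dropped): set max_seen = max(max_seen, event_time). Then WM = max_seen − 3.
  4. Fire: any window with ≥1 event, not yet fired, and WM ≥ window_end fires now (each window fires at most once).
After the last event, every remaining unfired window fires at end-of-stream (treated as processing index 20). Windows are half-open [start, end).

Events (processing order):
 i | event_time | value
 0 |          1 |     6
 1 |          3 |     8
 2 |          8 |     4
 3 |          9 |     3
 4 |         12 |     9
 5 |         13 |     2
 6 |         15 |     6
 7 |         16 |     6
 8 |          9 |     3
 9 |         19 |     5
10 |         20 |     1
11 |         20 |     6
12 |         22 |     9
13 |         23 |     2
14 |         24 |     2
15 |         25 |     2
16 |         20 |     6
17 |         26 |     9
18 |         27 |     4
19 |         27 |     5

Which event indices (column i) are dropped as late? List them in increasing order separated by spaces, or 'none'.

8 16

i=0 t=1 v=6: → [0,7); WM=-2
i=1 t=3 v=8: → [0,7); WM=0
i=2 t=8 v=4: → [7,14); WM=5
i=3 t=9 v=3: → [7,14); WM=6
i=4 t=12 v=9: → [7,14); WM=9; [0,7) fires=14
i=5 t=13 v=2: → [7,14); WM=10
i=6 t=15 v=6: → [14,21); WM=12
i=7 t=16 v=6: → [14,21); WM=13
i=8 t=9 v=3: DROP (t<13-1); WM=13
i=9 t=19 v=5: → [14,21); WM=16; [7,14) fires=18
i=10 t=20 v=1: → [14,21); WM=17
i=11 t=20 v=6: → [14,21); WM=17
i=12 t=22 v=9: → [21,28); WM=19
i=13 t=23 v=2: → [21,28); WM=20
i=14 t=24 v=2: → [21,28); WM=21; [14,21) fires=24
i=15 t=25 v=2: → [21,28); WM=22
i=16 t=20 v=6: DROP (t<22-1); WM=22
i=17 t=26 v=9: → [21,28); WM=23
i=18 t=27 v=4: → [21,28); WM=24
i=19 t=27 v=5: → [21,28); WM=24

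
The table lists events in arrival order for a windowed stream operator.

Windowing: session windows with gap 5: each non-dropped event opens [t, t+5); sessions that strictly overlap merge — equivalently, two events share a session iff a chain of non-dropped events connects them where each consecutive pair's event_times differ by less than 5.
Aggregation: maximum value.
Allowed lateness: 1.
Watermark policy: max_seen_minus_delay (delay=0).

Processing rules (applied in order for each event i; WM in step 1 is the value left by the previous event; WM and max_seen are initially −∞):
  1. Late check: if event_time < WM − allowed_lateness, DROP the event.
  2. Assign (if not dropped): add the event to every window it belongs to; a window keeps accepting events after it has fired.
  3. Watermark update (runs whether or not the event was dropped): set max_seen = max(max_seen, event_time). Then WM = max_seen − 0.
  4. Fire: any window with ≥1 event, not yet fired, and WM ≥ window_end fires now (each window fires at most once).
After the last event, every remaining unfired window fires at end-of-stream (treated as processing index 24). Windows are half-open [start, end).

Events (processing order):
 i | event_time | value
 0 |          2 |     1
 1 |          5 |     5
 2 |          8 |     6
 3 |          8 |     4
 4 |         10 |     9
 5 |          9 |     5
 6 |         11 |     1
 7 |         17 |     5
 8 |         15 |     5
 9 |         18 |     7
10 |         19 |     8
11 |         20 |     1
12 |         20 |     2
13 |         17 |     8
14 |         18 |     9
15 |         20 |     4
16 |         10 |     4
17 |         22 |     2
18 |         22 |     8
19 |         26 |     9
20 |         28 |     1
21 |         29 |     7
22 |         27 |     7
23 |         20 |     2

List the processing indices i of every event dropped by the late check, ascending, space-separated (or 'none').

8 13 14 16 22 23

i=0 t=2 v=1: → [2,7); WM=2
i=1 t=5 v=5: → [2,10); WM=5
i=2 t=8 v=6: → [2,13); WM=8
i=3 t=8 v=4: → [2,13); WM=8
i=4 t=10 v=9: → [2,15); WM=10
i=5 t=9 v=5: → [2,15); WM=10
i=6 t=11 v=1: → [2,16); WM=11
i=7 t=17 v=5: → [17,22); WM=17
i=8 t=15 v=5: DROP (t<17-1); WM=17
i=9 t=18 v=7: → [17,23); WM=18
i=10 t=19 v=8: → [17,24); WM=19
i=11 t=20 v=1: → [17,25); WM=20
i=12 t=20 v=2: → [17,25); WM=20
i=13 t=17 v=8: DROP (t<20-1); WM=20
i=14 t=18 v=9: DROP (t<20-1); WM=20
i=15 t=20 v=4: → [17,25); WM=20
i=16 t=10 v=4: DROP (t<20-1); WM=20
i=17 t=22 v=2: → [17,27); WM=22
i=18 t=22 v=8: → [17,27); WM=22
i=19 t=26 v=9: → [17,31); WM=26
i=20 t=28 v=1: → [17,33); WM=28
i=21 t=29 v=7: → [17,34); WM=29
i=22 t=27 v=7: DROP (t<29-1); WM=29
i=23 t=20 v=2: DROP (t<29-1); WM=29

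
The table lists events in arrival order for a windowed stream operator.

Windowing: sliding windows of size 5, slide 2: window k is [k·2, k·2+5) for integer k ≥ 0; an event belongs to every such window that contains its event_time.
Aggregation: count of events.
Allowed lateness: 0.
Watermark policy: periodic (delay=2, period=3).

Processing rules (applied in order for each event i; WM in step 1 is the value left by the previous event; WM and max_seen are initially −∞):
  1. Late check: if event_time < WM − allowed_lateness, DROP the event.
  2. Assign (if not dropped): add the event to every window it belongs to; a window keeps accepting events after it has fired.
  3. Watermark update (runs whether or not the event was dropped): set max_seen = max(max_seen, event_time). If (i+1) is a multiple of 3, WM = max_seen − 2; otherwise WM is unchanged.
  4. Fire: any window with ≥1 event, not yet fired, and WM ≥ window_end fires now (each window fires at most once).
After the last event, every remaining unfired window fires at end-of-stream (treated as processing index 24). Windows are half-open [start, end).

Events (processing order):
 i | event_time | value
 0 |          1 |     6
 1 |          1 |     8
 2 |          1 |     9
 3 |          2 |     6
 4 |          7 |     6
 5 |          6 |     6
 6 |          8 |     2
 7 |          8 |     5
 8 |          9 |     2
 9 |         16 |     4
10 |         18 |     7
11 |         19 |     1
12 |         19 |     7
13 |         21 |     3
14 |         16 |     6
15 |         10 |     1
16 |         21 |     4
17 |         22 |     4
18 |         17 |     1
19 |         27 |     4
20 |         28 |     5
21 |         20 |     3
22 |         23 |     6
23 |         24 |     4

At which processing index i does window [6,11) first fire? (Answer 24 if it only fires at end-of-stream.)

i=0 t=1 v=6: → [0,5); WM=−∞
i=1 t=1 v=8: → [0,5); WM=−∞
i=2 t=1 v=9: → [0,5); WM=-1
i=3 t=2 v=6: → [2,7),[0,5); WM=-1
i=4 t=7 v=6: → [6,11),[4,9); WM=-1
i=5 t=6 v=6: → [6,11),[4,9),[2,7); WM=5; [0,5) fires=4
i=6 t=8 v=2: → [8,13),[6,11),[4,9); WM=5
i=7 t=8 v=5: → [8,13),[6,11),[4,9); WM=5
i=8 t=9 v=2: → [8,13),[6,11); WM=7; [2,7) fires=2
i=9 t=16 v=4: → [16,21),[14,19),[12,17); WM=7
i=10 t=18 v=7: → [18,23),[16,21),[14,19); WM=7
i=11 t=19 v=1: → [18,23),[16,21); WM=17; [4,9) fires=4 [6,11) fires=5 [8,13) fires=3 [12,17) fires=1
i=12 t=19 v=7: → [18,23),[16,21); WM=17
i=13 t=21 v=3: → [20,25),[18,23); WM=17
i=14 t=16 v=6: DROP (t<17-0); WM=19; [14,19) fires=2
i=15 t=10 v=1: DROP (t<19-0); WM=19
i=16 t=21 v=4: → [20,25),[18,23); WM=19
i=17 t=22 v=4: → [22,27),[20,25),[18,23); WM=20
i=18 t=17 v=1: DROP (t<20-0); WM=20
i=19 t=27 v=4: → [26,31),[24,29); WM=20
i=20 t=28 v=5: → [28,33),[26,31),[24,29); WM=26; [16,21) fires=4 [18,23) fires=6 [20,25) fires=3
i=21 t=20 v=3: DROP (t<26-0); WM=26
i=22 t=23 v=6: DROP (t<26-0); WM=26
i=23 t=24 v=4: DROP (t<26-0); WM=26

11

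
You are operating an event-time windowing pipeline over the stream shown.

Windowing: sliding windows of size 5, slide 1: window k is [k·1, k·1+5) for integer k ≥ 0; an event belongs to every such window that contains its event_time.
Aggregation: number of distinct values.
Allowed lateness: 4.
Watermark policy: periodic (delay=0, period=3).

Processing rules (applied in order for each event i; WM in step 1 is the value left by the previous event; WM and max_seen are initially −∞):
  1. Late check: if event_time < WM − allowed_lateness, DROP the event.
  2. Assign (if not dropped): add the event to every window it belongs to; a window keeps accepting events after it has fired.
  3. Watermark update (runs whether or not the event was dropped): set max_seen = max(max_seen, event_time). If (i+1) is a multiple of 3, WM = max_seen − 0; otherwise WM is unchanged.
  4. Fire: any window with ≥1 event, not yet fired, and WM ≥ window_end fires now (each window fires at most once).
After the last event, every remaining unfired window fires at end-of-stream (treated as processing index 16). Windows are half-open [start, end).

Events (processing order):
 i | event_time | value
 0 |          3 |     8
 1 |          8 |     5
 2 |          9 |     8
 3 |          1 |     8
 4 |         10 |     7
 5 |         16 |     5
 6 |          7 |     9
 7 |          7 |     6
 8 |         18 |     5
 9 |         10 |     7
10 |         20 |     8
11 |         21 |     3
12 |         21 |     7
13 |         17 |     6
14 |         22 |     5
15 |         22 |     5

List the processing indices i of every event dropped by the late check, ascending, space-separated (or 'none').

i=0 t=3 v=8: → [3,8),[2,7),[1,6),[0,5); WM=−∞
i=1 t=8 v=5: → [8,13),[7,12),[6,11),[5,10),[4,9); WM=−∞
i=2 t=9 v=8: → [9,14),[8,13),[7,12),[6,11),[5,10); WM=9; [0,5) fires=1 [1,6) fires=1 [2,7) fires=1 [3,8) fires=1 [4,9) fires=1
i=3 t=1 v=8: DROP (t<9-4); WM=9
i=4 t=10 v=7: → [10,15),[9,14),[8,13),[7,12),[6,11); WM=9
i=5 t=16 v=5: → [16,21),[15,20),[14,19),[13,18),[12,17); WM=16; [5,10) fires=2 [6,11) fires=3 [7,12) fires=3 [8,13) fires=3 [9,14) fires=2 [10,15) fires=1
i=6 t=7 v=9: DROP (t<16-4); WM=16
i=7 t=7 v=6: DROP (t<16-4); WM=16
i=8 t=18 v=5: → [18,23),[17,22),[16,21),[15,20),[14,19); WM=18; [12,17) fires=1 [13,18) fires=1
i=9 t=10 v=7: DROP (t<18-4); WM=18
i=10 t=20 v=8: → [20,25),[19,24),[18,23),[17,22),[16,21); WM=18
i=11 t=21 v=3: → [21,26),[20,25),[19,24),[18,23),[17,22); WM=21; [14,19) fires=1 [15,20) fires=1 [16,21) fires=2
i=12 t=21 v=7: → [21,26),[20,25),[19,24),[18,23),[17,22); WM=21
i=13 t=17 v=6: → [17,22),[16,21),[15,20),[14,19),[13,18); WM=21
i=14 t=22 v=5: → [22,27),[21,26),[20,25),[19,24),[18,23); WM=22; [17,22) fires=5
i=15 t=22 v=5: → [22,27),[21,26),[20,25),[19,24),[18,23); WM=22

3 6 7 9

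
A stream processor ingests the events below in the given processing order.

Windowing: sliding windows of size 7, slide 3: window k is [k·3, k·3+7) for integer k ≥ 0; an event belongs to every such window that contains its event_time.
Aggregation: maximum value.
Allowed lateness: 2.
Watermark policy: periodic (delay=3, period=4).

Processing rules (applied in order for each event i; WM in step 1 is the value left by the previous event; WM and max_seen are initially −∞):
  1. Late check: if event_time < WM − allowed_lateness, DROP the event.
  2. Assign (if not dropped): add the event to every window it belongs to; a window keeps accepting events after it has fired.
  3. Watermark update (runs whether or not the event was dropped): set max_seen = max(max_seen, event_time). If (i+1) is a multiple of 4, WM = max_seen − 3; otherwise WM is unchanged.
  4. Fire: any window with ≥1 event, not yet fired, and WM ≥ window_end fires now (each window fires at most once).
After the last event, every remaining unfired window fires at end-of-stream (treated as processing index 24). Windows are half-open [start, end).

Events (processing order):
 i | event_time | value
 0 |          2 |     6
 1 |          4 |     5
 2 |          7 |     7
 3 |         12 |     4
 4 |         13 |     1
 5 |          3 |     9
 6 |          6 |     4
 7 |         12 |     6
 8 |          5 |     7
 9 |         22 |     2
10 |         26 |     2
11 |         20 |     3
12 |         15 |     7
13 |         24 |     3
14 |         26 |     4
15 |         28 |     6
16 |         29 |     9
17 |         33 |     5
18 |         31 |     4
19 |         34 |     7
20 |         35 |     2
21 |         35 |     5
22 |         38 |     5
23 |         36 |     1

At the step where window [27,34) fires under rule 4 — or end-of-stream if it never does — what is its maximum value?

i=0 t=2 v=6: → [0,7); WM=−∞
i=1 t=4 v=5: → [3,10),[0,7); WM=−∞
i=2 t=7 v=7: → [6,13),[3,10); WM=−∞
i=3 t=12 v=4: → [12,19),[9,16),[6,13); WM=9; [0,7) fires=6
i=4 t=13 v=1: → [12,19),[9,16); WM=9
i=5 t=3 v=9: DROP (t<9-2); WM=9
i=6 t=6 v=4: DROP (t<9-2); WM=9
i=7 t=12 v=6: → [12,19),[9,16),[6,13); WM=10; [3,10) fires=7
i=8 t=5 v=7: DROP (t<10-2); WM=10
i=9 t=22 v=2: → [21,28),[18,25); WM=10
i=10 t=26 v=2: → [24,31),[21,28); WM=10
i=11 t=20 v=3: → [18,25),[15,22); WM=23; [6,13) fires=7 [9,16) fires=6 [12,19) fires=6 [15,22) fires=3
i=12 t=15 v=7: DROP (t<23-2); WM=23
i=13 t=24 v=3: → [24,31),[21,28),[18,25); WM=23
i=14 t=26 v=4: → [24,31),[21,28); WM=23
i=15 t=28 v=6: → [27,34),[24,31); WM=25; [18,25) fires=3
i=16 t=29 v=9: → [27,34),[24,31); WM=25
i=17 t=33 v=5: → [33,40),[30,37),[27,34); WM=25
i=18 t=31 v=4: → [30,37),[27,34); WM=25
i=19 t=34 v=7: → [33,40),[30,37); WM=31; [21,28) fires=4 [24,31) fires=9
i=20 t=35 v=2: → [33,40),[30,37); WM=31
i=21 t=35 v=5: → [33,40),[30,37); WM=31
i=22 t=38 v=5: → [36,43),[33,40); WM=31
i=23 t=36 v=1: → [36,43),[33,40),[30,37); WM=35; [27,34) fires=9

9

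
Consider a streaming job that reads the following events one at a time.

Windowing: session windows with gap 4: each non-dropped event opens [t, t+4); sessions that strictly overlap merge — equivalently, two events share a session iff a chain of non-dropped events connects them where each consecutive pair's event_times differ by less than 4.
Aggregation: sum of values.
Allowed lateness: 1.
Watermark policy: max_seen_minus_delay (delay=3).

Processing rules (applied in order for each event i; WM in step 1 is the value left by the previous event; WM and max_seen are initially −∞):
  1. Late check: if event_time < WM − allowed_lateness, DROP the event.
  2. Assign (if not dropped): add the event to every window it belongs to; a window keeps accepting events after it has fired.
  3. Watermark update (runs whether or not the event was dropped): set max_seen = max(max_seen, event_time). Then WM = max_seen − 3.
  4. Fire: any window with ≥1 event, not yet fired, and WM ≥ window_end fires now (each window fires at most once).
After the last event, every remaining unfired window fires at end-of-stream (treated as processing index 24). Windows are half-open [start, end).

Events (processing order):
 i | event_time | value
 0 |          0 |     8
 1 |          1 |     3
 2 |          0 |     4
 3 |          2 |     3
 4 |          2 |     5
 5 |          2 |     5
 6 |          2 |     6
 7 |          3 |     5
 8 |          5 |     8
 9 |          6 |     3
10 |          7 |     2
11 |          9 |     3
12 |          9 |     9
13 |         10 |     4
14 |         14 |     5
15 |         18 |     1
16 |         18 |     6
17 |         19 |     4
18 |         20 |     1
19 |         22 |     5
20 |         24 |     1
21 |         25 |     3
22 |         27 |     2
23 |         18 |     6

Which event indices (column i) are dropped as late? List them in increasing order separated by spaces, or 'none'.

23

i=0 t=0 v=8: → [0,4); WM=-3
i=1 t=1 v=3: → [0,5); WM=-2
i=2 t=0 v=4: → [0,5); WM=-2
i=3 t=2 v=3: → [0,6); WM=-1
i=4 t=2 v=5: → [0,6); WM=-1
i=5 t=2 v=5: → [0,6); WM=-1
i=6 t=2 v=6: → [0,6); WM=-1
i=7 t=3 v=5: → [0,7); WM=0
i=8 t=5 v=8: → [0,9); WM=2
i=9 t=6 v=3: → [0,10); WM=3
i=10 t=7 v=2: → [0,11); WM=4
i=11 t=9 v=3: → [0,13); WM=6
i=12 t=9 v=9: → [0,13); WM=6
i=13 t=10 v=4: → [0,14); WM=7
i=14 t=14 v=5: → [14,18); WM=11
i=15 t=18 v=1: → [18,22); WM=15
i=16 t=18 v=6: → [18,22); WM=15
i=17 t=19 v=4: → [18,23); WM=16
i=18 t=20 v=1: → [18,24); WM=17
i=19 t=22 v=5: → [18,26); WM=19
i=20 t=24 v=1: → [18,28); WM=21
i=21 t=25 v=3: → [18,29); WM=22
i=22 t=27 v=2: → [18,31); WM=24
i=23 t=18 v=6: DROP (t<24-1); WM=24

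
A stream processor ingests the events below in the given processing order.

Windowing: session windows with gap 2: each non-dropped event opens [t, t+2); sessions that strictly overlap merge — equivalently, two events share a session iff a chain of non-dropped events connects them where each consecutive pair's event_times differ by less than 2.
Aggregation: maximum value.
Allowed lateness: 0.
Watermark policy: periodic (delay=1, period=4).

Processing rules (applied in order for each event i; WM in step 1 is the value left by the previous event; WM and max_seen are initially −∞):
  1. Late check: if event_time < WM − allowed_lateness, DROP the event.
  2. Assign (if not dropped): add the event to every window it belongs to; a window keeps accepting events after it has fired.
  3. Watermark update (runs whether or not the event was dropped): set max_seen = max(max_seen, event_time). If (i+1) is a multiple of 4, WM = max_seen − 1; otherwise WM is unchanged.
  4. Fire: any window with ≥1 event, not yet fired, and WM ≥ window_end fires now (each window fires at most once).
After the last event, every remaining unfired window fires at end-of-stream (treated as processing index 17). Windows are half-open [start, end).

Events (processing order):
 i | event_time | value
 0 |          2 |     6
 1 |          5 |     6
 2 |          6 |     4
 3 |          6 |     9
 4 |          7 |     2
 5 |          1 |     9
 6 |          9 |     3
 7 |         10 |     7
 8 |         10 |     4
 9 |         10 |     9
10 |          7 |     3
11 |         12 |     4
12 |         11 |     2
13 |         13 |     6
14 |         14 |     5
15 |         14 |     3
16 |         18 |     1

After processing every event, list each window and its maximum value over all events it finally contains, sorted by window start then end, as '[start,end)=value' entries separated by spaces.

i=0 t=2 v=6: → [2,4); WM=−∞
i=1 t=5 v=6: → [5,7); WM=−∞
i=2 t=6 v=4: → [5,8); WM=−∞
i=3 t=6 v=9: → [5,8); WM=5
i=4 t=7 v=2: → [5,9); WM=5
i=5 t=1 v=9: DROP (t<5-0); WM=5
i=6 t=9 v=3: → [9,11); WM=5
i=7 t=10 v=7: → [9,12); WM=9
i=8 t=10 v=4: → [9,12); WM=9
i=9 t=10 v=9: → [9,12); WM=9
i=10 t=7 v=3: DROP (t<9-0); WM=9
i=11 t=12 v=4: → [12,14); WM=11
i=12 t=11 v=2: → [9,14); WM=11
i=13 t=13 v=6: → [9,15); WM=11
i=14 t=14 v=5: → [9,16); WM=11
i=15 t=14 v=3: → [9,16); WM=13
i=16 t=18 v=1: → [18,20); WM=13

[2,4)=6 [5,9)=9 [9,16)=9 [18,20)=1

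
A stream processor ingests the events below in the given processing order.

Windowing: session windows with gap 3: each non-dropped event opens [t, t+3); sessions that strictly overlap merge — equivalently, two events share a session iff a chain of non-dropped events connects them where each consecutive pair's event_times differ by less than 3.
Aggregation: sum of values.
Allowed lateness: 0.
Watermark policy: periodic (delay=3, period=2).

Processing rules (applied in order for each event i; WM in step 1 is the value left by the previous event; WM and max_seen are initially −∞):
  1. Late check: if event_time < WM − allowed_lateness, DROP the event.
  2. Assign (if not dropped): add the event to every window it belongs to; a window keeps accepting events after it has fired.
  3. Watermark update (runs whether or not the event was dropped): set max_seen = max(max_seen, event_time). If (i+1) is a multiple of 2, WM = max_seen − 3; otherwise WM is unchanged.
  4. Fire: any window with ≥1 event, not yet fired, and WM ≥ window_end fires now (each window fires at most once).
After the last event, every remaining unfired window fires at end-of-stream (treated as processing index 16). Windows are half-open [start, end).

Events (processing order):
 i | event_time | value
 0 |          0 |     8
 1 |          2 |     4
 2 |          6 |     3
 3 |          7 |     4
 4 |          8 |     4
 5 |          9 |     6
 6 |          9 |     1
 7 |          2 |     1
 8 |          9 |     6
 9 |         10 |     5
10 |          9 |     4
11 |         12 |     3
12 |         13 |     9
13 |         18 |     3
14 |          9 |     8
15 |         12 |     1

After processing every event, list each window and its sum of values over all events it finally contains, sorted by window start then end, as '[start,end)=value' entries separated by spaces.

[0,5)=12 [6,16)=45 [18,21)=3

i=0 t=0 v=8: → [0,3); WM=−∞
i=1 t=2 v=4: → [0,5); WM=-1
i=2 t=6 v=3: → [6,9); WM=-1
i=3 t=7 v=4: → [6,10); WM=4
i=4 t=8 v=4: → [6,11); WM=4
i=5 t=9 v=6: → [6,12); WM=6
i=6 t=9 v=1: → [6,12); WM=6
i=7 t=2 v=1: DROP (t<6-0); WM=6
i=8 t=9 v=6: → [6,12); WM=6
i=9 t=10 v=5: → [6,13); WM=7
i=10 t=9 v=4: → [6,13); WM=7
i=11 t=12 v=3: → [6,15); WM=9
i=12 t=13 v=9: → [6,16); WM=9
i=13 t=18 v=3: → [18,21); WM=15
i=14 t=9 v=8: DROP (t<15-0); WM=15
i=15 t=12 v=1: DROP (t<15-0); WM=15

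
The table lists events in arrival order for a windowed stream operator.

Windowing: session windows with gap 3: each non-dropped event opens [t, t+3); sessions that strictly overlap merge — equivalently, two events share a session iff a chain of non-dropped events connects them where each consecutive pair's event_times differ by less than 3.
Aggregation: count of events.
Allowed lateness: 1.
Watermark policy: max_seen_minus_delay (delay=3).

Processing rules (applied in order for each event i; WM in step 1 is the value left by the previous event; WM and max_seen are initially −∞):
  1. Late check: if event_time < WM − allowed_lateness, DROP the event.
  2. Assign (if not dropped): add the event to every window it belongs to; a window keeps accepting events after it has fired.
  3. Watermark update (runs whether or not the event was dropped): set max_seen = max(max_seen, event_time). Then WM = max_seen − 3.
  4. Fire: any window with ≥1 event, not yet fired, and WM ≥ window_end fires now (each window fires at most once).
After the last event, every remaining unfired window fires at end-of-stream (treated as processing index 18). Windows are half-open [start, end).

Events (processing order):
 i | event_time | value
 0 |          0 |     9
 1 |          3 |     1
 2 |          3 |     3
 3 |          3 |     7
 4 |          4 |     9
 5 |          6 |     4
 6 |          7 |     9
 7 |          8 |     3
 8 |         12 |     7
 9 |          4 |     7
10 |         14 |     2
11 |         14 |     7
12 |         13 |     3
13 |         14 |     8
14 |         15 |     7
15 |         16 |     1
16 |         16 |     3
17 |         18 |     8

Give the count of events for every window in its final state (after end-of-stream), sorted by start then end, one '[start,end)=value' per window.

i=0 t=0 v=9: → [0,3); WM=-3
i=1 t=3 v=1: → [3,6); WM=0
i=2 t=3 v=3: → [3,6); WM=0
i=3 t=3 v=7: → [3,6); WM=0
i=4 t=4 v=9: → [3,7); WM=1
i=5 t=6 v=4: → [3,9); WM=3
i=6 t=7 v=9: → [3,10); WM=4
i=7 t=8 v=3: → [3,11); WM=5
i=8 t=12 v=7: → [12,15); WM=9
i=9 t=4 v=7: DROP (t<9-1); WM=9
i=10 t=14 v=2: → [12,17); WM=11
i=11 t=14 v=7: → [12,17); WM=11
i=12 t=13 v=3: → [12,17); WM=11
i=13 t=14 v=8: → [12,17); WM=11
i=14 t=15 v=7: → [12,18); WM=12
i=15 t=16 v=1: → [12,19); WM=13
i=16 t=16 v=3: → [12,19); WM=13
i=17 t=18 v=8: → [12,21); WM=15

[0,3)=1 [3,11)=7 [12,21)=9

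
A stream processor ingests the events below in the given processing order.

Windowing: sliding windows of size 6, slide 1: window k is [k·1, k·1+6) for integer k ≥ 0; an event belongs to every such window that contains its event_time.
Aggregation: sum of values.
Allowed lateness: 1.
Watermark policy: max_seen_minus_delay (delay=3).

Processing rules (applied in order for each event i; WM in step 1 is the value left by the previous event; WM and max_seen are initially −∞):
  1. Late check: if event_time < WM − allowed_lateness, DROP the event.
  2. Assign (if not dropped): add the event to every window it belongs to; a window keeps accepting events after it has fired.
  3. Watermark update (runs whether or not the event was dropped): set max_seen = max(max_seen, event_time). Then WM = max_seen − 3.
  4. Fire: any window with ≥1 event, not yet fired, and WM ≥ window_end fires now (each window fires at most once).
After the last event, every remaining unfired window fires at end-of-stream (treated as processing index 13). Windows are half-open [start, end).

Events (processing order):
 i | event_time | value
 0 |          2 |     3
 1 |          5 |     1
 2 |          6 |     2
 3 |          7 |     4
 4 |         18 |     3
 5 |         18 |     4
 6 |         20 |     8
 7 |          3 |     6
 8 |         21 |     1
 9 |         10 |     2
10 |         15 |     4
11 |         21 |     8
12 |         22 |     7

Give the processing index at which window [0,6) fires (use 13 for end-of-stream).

i=0 t=2 v=3: → [2,8),[1,7),[0,6); WM=-1
i=1 t=5 v=1: → [5,11),[4,10),[3,9),[2,8),[1,7),[0,6); WM=2
i=2 t=6 v=2: → [6,12),[5,11),[4,10),[3,9),[2,8),[1,7); WM=3
i=3 t=7 v=4: → [7,13),[6,12),[5,11),[4,10),[3,9),[2,8); WM=4
i=4 t=18 v=3: → [18,24),[17,23),[16,22),[15,21),[14,20),[13,19); WM=15; [0,6) fires=4 [1,7) fires=6 [2,8) fires=10 [3,9) fires=7 [4,10) fires=7 [5,11) fires=7 [6,12) fires=6 [7,13) fires=4
i=5 t=18 v=4: → [18,24),[17,23),[16,22),[15,21),[14,20),[13,19); WM=15
i=6 t=20 v=8: → [20,26),[19,25),[18,24),[17,23),[16,22),[15,21); WM=17
i=7 t=3 v=6: DROP (t<17-1); WM=17
i=8 t=21 v=1: → [21,27),[20,26),[19,25),[18,24),[17,23),[16,22); WM=18
i=9 t=10 v=2: DROP (t<18-1); WM=18
i=10 t=15 v=4: DROP (t<18-1); WM=18
i=11 t=21 v=8: → [21,27),[20,26),[19,25),[18,24),[17,23),[16,22); WM=18
i=12 t=22 v=7: → [22,28),[21,27),[20,26),[19,25),[18,24),[17,23); WM=19; [13,19) fires=7

4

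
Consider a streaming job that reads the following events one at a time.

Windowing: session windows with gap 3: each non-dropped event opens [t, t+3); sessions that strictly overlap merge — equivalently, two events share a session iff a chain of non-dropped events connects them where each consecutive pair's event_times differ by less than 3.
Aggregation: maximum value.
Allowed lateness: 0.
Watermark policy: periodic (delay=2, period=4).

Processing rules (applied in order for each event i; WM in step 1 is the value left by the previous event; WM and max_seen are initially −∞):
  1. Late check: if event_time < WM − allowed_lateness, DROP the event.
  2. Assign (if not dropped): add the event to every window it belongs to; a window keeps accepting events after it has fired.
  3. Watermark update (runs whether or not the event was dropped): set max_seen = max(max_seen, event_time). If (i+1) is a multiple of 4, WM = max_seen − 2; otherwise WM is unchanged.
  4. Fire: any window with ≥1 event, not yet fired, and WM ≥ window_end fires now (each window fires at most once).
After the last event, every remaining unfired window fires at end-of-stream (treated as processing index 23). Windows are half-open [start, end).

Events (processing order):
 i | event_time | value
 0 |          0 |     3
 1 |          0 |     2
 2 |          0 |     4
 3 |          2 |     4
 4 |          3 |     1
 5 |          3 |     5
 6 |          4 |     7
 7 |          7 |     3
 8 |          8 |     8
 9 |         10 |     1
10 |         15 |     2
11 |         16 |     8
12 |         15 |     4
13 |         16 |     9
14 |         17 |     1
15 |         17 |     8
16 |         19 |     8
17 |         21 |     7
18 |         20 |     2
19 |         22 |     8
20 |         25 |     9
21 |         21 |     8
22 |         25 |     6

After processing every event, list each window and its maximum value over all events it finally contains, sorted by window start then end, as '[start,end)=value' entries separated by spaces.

[0,7)=7 [7,13)=8 [15,25)=9 [25,28)=9

i=0 t=0 v=3: → [0,3); WM=−∞
i=1 t=0 v=2: → [0,3); WM=−∞
i=2 t=0 v=4: → [0,3); WM=−∞
i=3 t=2 v=4: → [0,5); WM=0
i=4 t=3 v=1: → [0,6); WM=0
i=5 t=3 v=5: → [0,6); WM=0
i=6 t=4 v=7: → [0,7); WM=0
i=7 t=7 v=3: → [7,10); WM=5
i=8 t=8 v=8: → [7,11); WM=5
i=9 t=10 v=1: → [7,13); WM=5
i=10 t=15 v=2: → [15,18); WM=5
i=11 t=16 v=8: → [15,19); WM=14
i=12 t=15 v=4: → [15,19); WM=14
i=13 t=16 v=9: → [15,19); WM=14
i=14 t=17 v=1: → [15,20); WM=14
i=15 t=17 v=8: → [15,20); WM=15
i=16 t=19 v=8: → [15,22); WM=15
i=17 t=21 v=7: → [15,24); WM=15
i=18 t=20 v=2: → [15,24); WM=15
i=19 t=22 v=8: → [15,25); WM=20
i=20 t=25 v=9: → [25,28); WM=20
i=21 t=21 v=8: → [15,25); WM=20
i=22 t=25 v=6: → [25,28); WM=20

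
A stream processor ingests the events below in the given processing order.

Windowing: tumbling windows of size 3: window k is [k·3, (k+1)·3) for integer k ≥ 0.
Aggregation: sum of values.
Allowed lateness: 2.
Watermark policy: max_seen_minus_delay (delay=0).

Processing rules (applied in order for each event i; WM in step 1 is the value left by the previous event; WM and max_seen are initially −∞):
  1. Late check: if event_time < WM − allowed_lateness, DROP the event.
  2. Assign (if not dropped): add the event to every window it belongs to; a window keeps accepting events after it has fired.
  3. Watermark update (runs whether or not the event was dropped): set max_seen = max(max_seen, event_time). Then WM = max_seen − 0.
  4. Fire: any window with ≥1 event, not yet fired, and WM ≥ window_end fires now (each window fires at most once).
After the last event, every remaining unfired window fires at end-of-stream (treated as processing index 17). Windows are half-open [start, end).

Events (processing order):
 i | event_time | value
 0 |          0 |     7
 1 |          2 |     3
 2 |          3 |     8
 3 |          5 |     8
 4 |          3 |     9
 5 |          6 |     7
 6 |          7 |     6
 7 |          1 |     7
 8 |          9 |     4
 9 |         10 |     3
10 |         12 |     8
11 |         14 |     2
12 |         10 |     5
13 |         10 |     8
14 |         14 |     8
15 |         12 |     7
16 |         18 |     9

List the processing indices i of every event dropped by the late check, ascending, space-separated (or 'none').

i=0 t=0 v=7: → [0,3); WM=0
i=1 t=2 v=3: → [0,3); WM=2
i=2 t=3 v=8: → [3,6); WM=3; [0,3) fires=10
i=3 t=5 v=8: → [3,6); WM=5
i=4 t=3 v=9: → [3,6); WM=5
i=5 t=6 v=7: → [6,9); WM=6; [3,6) fires=25
i=6 t=7 v=6: → [6,9); WM=7
i=7 t=1 v=7: DROP (t<7-2); WM=7
i=8 t=9 v=4: → [9,12); WM=9; [6,9) fires=13
i=9 t=10 v=3: → [9,12); WM=10
i=10 t=12 v=8: → [12,15); WM=12; [9,12) fires=7
i=11 t=14 v=2: → [12,15); WM=14
i=12 t=10 v=5: DROP (t<14-2); WM=14
i=13 t=10 v=8: DROP (t<14-2); WM=14
i=14 t=14 v=8: → [12,15); WM=14
i=15 t=12 v=7: → [12,15); WM=14
i=16 t=18 v=9: → [18,21); WM=18; [12,15) fires=25

7 12 13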